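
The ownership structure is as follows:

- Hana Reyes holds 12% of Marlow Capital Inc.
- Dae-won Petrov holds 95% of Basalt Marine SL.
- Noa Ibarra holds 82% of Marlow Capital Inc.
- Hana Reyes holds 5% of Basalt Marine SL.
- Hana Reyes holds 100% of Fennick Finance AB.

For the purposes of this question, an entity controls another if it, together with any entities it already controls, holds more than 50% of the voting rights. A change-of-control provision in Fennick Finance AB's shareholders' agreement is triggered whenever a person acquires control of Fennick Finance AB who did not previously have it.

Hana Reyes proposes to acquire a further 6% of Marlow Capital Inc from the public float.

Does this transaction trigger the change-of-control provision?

No

The purchase changes only Hana's holdings, so Hana is the only person who could newly come to control Fennick.
Hana holds 100% of Fennick, so Hana controls Fennick.
So Hana already controls Fennick before the transaction.
After the purchase, Hana's direct stake in Marlow rises to 12% + 6% = 18%.
Hana controlled Fennick already, so this is not a new person acquiring control; every other person's position is unchanged or reduced.
No new person acquires control, so the clause is not triggered.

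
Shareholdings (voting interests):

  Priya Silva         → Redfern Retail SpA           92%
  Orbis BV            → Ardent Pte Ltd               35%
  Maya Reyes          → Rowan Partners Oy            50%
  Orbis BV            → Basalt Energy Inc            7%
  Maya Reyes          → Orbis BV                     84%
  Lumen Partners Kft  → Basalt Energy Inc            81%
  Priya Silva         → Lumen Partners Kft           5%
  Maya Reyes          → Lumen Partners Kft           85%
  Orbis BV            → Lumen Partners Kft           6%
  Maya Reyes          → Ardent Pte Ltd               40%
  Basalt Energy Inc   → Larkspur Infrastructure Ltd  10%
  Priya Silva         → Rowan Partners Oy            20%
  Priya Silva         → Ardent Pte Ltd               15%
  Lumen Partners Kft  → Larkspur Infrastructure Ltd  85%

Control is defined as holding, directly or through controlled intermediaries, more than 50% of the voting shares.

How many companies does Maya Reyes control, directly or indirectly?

5

Maya holds 84% of Orbis, so Maya controls Orbis.
Orbis and Maya together hold 35% + 40% = 75% of Ardent, so Maya controls Ardent.
Maya and Orbis together hold 85% + 6% = 91% of Lumen, so Maya controls Lumen.
Lumen and Orbis together hold 81% + 7% = 88% of Basalt, so Maya controls Basalt.
Lumen and Basalt together hold 85% + 10% = 95% of Larkspur, so Maya controls Larkspur.
No other company's threshold is met.
Maya controls 5 companies.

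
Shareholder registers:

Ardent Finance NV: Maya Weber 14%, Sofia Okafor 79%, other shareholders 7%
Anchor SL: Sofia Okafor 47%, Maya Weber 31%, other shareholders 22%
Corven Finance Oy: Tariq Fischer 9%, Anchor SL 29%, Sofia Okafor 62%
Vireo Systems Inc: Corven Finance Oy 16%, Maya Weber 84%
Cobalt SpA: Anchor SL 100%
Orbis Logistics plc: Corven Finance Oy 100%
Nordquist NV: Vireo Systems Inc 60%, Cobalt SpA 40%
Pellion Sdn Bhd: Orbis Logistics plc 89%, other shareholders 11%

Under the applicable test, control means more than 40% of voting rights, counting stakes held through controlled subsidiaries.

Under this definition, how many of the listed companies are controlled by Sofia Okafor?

6

Sofia holds 79% of Ardent, so Sofia controls Ardent.
Sofia holds 47% of Anchor, so Sofia controls Anchor.
Anchor and Sofia together hold 29% + 62% = 91% of Corven, so Sofia controls Corven.
Anchor holds 100% of Cobalt, so Sofia controls Cobalt.
Corven holds 100% of Orbis, so Sofia controls Orbis.
Orbis holds 89% of Pellion, so Sofia controls Pellion.
No other company's threshold is met.
Sofia controls 6 companies.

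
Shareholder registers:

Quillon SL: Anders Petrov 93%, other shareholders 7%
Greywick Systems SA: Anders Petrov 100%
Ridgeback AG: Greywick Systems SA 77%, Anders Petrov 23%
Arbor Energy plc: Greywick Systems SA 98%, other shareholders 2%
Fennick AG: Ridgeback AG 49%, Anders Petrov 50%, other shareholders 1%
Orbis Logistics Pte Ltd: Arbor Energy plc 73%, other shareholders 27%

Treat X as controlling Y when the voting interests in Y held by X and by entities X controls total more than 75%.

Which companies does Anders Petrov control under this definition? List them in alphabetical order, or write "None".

Anders holds 93% of Quillon, so Anders controls Quillon.
Anders holds 100% of Greywick, so Anders controls Greywick.
Greywick and Anders together hold 77% + 23% = 100% of Ridgeback, so Anders controls Ridgeback.
Greywick holds 98% of Arbor, so Anders controls Arbor.
Ridgeback and Anders together hold 49% + 50% = 99% of Fennick, so Anders controls Fennick.
No other company's threshold is met.

Arbor Energy plc, Fennick AG, Greywick Systems SA, Quillon SL, Ridgeback AG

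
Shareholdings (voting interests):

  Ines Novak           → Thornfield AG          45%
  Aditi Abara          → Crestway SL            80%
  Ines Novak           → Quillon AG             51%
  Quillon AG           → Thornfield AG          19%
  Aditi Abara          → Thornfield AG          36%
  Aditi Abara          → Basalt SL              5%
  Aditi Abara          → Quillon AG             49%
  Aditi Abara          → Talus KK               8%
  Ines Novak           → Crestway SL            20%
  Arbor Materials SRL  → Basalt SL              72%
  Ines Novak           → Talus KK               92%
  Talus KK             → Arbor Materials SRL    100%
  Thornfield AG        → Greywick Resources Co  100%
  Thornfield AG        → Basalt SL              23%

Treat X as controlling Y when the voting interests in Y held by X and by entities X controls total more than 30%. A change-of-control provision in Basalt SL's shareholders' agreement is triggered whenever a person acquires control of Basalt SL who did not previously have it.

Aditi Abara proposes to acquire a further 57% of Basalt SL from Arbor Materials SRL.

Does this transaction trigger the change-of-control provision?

Yes

The purchase adds only to Aditi's holdings (Arbor's stake shrinks), so Aditi is the only person who could newly come to control Basalt.
Aditi holds 49% of Quillon, so Aditi controls Quillon.
Aditi and Quillon together hold 36% + 19% = 55% of Thornfield, so Aditi controls Thornfield.
Aditi holds 80% of Crestway, so Aditi controls Crestway.
Thornfield holds 100% of Greywick, so Aditi controls Greywick.
In Basalt, Aditi's side holds only 23% + 5% = 28%, not > 30%.
So before the transaction, Aditi does not control Basalt.
After the purchase, Aditi's direct stake in Basalt rises to 5% + 57% = 62%, and Arbor's stake falls to 15%.
Thornfield and Aditi together hold 23% + 62% = 85% of Basalt, so Aditi controls Basalt.
Aditi did not control Basalt before and does after, so the clause is triggered.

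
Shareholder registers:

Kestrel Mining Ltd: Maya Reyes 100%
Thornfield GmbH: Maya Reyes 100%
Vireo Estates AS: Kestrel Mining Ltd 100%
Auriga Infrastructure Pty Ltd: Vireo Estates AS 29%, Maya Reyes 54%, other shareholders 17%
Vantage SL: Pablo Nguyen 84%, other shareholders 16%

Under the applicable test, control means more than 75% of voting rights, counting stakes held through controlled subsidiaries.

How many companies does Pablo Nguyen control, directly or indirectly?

1

Pablo holds 84% of Vantage, so Pablo controls Vantage.
No other company's threshold is met.
Pablo controls 1 company.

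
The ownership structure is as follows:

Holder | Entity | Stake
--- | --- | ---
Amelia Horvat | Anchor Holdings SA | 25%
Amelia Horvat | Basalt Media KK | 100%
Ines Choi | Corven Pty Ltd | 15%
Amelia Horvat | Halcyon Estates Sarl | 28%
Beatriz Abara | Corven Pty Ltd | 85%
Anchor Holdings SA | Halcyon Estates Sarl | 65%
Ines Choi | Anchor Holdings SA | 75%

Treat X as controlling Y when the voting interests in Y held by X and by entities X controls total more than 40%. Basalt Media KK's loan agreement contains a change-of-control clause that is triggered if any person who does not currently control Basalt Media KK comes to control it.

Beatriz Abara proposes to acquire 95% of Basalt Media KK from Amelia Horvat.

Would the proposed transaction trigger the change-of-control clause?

Yes

The purchase adds only to Beatriz's holdings (Amelia's stake shrinks), so Beatriz is the only person who could newly come to control Basalt.
Beatriz holds 85% of Corven, so Beatriz controls Corven.
Neither Beatriz nor any entity Beatriz controls holds any voting interest in Basalt.
So before the transaction, Beatriz does not control Basalt.
After the purchase, Beatriz holds 95% of Basalt directly, and Amelia's stake falls to 5%.
Beatriz holds 95% of Basalt, so Beatriz controls Basalt.
Beatriz did not control Basalt before and does after, so the clause is triggered.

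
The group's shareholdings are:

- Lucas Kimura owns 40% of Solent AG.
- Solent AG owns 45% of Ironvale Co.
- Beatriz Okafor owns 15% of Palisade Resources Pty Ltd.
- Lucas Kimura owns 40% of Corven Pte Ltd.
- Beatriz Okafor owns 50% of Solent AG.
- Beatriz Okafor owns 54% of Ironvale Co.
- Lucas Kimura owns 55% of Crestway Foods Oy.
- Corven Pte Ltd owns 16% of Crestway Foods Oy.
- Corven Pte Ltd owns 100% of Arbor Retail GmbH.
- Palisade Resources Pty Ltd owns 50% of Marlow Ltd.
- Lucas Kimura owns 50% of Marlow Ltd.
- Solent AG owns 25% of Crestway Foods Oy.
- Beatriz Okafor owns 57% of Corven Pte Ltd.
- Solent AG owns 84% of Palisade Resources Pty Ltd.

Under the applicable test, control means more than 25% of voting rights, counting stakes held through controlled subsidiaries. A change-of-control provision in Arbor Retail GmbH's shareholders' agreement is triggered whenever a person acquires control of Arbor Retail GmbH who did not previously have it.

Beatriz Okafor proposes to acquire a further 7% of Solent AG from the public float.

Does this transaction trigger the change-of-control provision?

The purchase changes only Beatriz's holdings, so Beatriz is the only person who could newly come to control Arbor.
Beatriz holds 57% of Corven, so Beatriz controls Corven.
Corven holds 100% of Arbor, so Beatriz controls Arbor.
So Beatriz already controls Arbor before the transaction.
After the purchase, Beatriz's direct stake in Solent rises to 50% + 7% = 57%.
Beatriz controlled Arbor already, so this is not a new person acquiring control; every other person's position is unchanged or reduced.
No new person acquires control, so the clause is not triggered.

No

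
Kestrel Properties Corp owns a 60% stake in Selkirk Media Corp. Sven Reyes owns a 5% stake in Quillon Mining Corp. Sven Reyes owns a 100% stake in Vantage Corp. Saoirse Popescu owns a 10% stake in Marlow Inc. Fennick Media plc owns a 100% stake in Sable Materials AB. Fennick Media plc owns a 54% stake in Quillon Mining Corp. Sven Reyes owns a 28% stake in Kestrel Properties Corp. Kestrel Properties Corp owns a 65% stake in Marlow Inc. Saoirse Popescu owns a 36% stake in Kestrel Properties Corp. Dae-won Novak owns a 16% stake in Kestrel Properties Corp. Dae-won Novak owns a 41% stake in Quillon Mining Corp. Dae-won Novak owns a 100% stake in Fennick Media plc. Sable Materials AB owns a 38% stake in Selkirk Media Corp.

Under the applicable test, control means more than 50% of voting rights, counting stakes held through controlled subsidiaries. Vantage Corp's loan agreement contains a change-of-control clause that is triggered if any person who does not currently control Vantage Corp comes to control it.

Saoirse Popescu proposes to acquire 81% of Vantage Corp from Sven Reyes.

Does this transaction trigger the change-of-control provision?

The purchase adds only to Saoirse's holdings (Sven's stake shrinks), so Saoirse is the only person who could newly come to control Vantage.
Saoirse's largest direct stake is 36% in Kestrel, which does not meet the threshold, so Saoirse controls no company.
Neither Saoirse nor any entity Saoirse controls holds any voting interest in Vantage.
So before the transaction, Saoirse does not control Vantage.
After the purchase, Saoirse holds 81% of Vantage directly, and Sven's stake falls to 19%.
Saoirse holds 81% of Vantage, so Saoirse controls Vantage.
Saoirse did not control Vantage before and does after, so the clause is triggered.

Yes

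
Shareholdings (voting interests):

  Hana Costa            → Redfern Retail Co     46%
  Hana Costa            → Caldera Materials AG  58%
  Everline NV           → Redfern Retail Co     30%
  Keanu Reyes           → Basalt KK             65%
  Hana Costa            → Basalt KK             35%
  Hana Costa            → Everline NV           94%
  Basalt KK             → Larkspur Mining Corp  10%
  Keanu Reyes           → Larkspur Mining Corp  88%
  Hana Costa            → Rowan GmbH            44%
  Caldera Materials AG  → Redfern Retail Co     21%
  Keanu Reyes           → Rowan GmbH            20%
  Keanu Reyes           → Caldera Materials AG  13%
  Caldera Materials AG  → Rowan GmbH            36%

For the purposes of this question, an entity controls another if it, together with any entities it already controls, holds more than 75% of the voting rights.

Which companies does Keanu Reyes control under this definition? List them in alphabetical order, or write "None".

Larkspur Mining Corp

Keanu holds 88% of Larkspur, so Keanu controls Larkspur.
No other company's threshold is met.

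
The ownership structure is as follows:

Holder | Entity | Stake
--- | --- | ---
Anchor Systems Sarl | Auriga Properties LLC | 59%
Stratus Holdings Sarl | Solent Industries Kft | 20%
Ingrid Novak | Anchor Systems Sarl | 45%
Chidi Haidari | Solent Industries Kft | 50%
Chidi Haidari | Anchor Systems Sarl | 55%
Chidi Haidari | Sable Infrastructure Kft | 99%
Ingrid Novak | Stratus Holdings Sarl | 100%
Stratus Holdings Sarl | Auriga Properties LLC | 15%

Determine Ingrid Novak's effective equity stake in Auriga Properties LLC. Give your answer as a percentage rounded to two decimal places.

41.55%

Ingrid reaches Auriga along 2 paths.
Via Stratus: 100% × 15% = 15%.
Via Anchor: 45% × 59% = 26.55%.
Total: 15% + 26.55% = 41.55%.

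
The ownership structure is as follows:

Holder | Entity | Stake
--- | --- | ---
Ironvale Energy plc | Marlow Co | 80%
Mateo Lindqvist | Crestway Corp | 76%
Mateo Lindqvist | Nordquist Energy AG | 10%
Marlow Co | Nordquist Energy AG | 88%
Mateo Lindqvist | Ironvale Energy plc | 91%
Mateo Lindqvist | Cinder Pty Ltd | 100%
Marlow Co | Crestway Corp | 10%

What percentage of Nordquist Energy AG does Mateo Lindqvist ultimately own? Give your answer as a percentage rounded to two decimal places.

74.06%

Mateo reaches Nordquist along 2 paths.
Via Ironvale → Marlow: 91% × 80% × 88% = 64.064%.
Direct stake: 10% = 10%.
Total: 64.064% + 10% = 74.064%.
Rounded: 74.06%.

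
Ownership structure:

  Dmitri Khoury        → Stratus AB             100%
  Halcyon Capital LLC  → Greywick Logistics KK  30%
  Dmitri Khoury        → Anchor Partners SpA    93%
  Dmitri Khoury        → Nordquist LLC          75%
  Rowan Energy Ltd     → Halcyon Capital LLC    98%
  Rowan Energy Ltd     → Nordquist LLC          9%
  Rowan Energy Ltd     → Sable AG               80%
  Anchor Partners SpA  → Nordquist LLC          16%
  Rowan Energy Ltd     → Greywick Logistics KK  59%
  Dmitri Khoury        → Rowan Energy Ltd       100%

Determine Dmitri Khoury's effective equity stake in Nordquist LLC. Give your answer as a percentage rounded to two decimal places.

Dmitri reaches Nordquist along 3 paths.
Via Rowan: 100% × 9% = 9%.
Direct stake: 75% = 75%.
Via Anchor: 93% × 16% = 14.88%.
Total: 9% + 75% + 14.88% = 98.88%.

98.88%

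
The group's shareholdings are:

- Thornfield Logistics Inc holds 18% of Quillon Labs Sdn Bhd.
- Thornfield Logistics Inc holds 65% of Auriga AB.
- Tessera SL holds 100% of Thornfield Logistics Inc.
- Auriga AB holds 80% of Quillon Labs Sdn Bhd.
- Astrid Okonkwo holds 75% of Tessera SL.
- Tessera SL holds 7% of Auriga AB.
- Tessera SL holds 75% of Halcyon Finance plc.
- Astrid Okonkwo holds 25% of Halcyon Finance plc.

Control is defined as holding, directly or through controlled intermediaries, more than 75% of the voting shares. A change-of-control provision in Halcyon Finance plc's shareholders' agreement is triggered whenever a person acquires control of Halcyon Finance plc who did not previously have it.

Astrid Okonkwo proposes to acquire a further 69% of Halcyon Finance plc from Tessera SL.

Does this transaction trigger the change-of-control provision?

Yes

The purchase adds only to Astrid's holdings (Tessera's stake shrinks), so Astrid is the only person who could newly come to control Halcyon.
Astrid's largest direct stake is 75% in Tessera, which does not meet the threshold, so Astrid controls no company.
In Halcyon, Astrid's side holds only 25%, not > 75%.
So before the transaction, Astrid does not control Halcyon.
After the purchase, Astrid's direct stake in Halcyon rises to 25% + 69% = 94%, and Tessera's stake falls to 6%.
Astrid holds 94% of Halcyon, so Astrid controls Halcyon.
Astrid did not control Halcyon before and does after, so the clause is triggered.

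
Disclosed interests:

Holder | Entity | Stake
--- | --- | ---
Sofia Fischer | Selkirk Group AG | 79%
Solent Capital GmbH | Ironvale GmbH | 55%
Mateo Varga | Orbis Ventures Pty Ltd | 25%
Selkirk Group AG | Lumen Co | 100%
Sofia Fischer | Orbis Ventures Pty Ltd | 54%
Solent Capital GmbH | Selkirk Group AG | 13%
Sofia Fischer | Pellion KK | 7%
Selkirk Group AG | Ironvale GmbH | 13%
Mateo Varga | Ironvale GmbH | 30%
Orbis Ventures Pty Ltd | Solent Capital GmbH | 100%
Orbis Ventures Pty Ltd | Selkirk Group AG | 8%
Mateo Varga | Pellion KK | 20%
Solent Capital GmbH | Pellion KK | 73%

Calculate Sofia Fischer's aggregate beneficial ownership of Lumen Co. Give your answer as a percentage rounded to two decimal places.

Sofia reaches Lumen along 3 paths.
Via Selkirk: 79% × 100% = 79%.
Via Orbis → Solent → Selkirk: 54% × 100% × 13% × 100% = 7.02%.
Via Orbis → Selkirk: 54% × 8% × 100% = 4.32%.
Total: 79% + 7.02% + 4.32% = 90.34%.

90.34%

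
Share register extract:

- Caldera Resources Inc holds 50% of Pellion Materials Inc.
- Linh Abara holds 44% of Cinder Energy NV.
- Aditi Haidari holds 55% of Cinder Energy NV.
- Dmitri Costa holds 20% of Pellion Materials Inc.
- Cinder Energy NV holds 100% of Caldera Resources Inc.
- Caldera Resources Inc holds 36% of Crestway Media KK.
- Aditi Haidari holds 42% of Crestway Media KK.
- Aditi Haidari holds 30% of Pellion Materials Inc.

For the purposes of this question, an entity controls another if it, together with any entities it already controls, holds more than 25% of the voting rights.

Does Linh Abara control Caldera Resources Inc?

Linh holds 44% of Cinder, so Linh controls Cinder.
Cinder holds 100% of Caldera, so Linh controls Caldera.

Yes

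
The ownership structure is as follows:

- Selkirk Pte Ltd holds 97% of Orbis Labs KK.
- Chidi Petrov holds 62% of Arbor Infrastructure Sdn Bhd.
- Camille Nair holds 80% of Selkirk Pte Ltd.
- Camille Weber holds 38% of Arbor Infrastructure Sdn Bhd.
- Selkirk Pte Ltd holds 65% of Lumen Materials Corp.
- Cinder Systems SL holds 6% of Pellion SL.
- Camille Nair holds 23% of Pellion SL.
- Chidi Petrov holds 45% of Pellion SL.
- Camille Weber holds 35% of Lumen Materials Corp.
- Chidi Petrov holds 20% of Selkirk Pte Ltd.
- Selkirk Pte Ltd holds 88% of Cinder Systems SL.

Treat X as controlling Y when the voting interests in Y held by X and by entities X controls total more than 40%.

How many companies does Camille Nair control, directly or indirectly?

Camille Nair holds 80% of Selkirk, so Camille Nair controls Selkirk.
Selkirk holds 88% of Cinder, so Camille Nair controls Cinder.
Selkirk holds 65% of Lumen, so Camille Nair controls Lumen.
Selkirk holds 97% of Orbis, so Camille Nair controls Orbis.
No other company's threshold is met.
Camille Nair controls 4 companies.

4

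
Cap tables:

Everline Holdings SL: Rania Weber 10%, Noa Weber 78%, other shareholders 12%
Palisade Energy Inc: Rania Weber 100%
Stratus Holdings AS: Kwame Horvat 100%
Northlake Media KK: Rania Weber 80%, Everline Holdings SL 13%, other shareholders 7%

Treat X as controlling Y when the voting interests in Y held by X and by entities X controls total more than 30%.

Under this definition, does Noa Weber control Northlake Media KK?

No

Noa holds 78% of Everline, so Noa controls Everline.
In Northlake, Noa's side holds only 13%, not > 30%.
So Noa does not control Northlake.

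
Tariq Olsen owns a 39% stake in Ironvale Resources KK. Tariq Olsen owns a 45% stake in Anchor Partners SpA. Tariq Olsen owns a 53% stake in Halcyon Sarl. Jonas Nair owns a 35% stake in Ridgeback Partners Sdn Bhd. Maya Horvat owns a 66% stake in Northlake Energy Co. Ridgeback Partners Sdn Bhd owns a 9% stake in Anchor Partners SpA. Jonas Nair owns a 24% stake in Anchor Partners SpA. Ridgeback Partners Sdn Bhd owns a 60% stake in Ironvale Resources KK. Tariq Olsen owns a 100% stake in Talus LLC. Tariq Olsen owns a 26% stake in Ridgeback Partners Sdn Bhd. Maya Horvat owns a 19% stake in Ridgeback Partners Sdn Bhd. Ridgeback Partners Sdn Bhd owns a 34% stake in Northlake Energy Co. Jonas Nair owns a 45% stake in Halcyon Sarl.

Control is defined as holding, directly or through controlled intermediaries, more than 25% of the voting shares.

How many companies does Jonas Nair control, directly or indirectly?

Jonas holds 35% of Ridgeback, so Jonas controls Ridgeback.
Jonas and Ridgeback together hold 24% + 9% = 33% of Anchor, so Jonas controls Anchor.
Ridgeback holds 34% of Northlake, so Jonas controls Northlake.
Jonas holds 45% of Halcyon, so Jonas controls Halcyon.
Ridgeback holds 60% of Ironvale, so Jonas controls Ironvale.
No other company's threshold is met.
Jonas controls 5 companies.

5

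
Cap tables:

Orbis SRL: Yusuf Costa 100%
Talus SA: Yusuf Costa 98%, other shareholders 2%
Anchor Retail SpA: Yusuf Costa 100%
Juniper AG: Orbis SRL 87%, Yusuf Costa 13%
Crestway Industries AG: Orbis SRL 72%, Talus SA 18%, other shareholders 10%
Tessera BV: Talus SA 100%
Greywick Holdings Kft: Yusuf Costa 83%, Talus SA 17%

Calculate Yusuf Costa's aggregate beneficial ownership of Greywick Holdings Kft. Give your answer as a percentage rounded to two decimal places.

Yusuf reaches Greywick along 2 paths.
Direct stake: 83% = 83%.
Via Talus: 98% × 17% = 16.66%.
Total: 83% + 16.66% = 99.66%.

99.66%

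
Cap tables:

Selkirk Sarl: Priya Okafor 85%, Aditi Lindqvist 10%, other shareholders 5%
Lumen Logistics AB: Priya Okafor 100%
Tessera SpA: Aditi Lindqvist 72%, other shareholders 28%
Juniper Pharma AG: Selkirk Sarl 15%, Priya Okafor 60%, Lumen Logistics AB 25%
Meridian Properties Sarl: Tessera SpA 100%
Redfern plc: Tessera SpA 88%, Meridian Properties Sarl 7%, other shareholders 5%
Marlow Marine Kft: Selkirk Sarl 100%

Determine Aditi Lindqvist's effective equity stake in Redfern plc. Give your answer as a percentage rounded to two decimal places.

Aditi reaches Redfern along 2 paths.
Via Tessera: 72% × 88% = 63.36%.
Via Tessera → Meridian: 72% × 100% × 7% = 5.04%.
Total: 63.36% + 5.04% = 68.4%.
Rounded: 68.40%.

68.40%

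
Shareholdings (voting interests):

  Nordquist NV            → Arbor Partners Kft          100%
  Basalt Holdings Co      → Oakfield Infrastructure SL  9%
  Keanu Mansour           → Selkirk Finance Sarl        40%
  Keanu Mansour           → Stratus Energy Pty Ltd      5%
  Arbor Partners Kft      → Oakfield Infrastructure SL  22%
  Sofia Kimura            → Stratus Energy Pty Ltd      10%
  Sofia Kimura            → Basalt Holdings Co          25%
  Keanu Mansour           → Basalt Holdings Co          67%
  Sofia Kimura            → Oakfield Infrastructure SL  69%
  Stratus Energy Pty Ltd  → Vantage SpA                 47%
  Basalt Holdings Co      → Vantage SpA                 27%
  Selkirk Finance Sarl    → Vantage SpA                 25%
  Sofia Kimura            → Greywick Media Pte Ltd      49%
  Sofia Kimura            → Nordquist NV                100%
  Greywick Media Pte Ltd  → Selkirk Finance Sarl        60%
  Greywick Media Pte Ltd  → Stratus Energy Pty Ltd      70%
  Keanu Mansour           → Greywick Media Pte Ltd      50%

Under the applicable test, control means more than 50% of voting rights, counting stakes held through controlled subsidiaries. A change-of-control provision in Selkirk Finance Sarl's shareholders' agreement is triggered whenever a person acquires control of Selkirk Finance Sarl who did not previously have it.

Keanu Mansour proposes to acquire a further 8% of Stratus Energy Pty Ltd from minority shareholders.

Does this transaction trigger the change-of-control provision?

The purchase changes only Keanu's holdings, so Keanu is the only person who could newly come to control Selkirk.
Keanu holds 67% of Basalt, so Keanu controls Basalt.
In Selkirk, Keanu's side holds only 40%, not > 50%.
So before the transaction, Keanu does not control Selkirk.
After the purchase, Keanu's direct stake in Stratus rises to 5% + 8% = 13%.
Keanu's side now holds 13% of Stratus, not > 50%, so Keanu still does not control Stratus.
After the transaction, Keanu's side holds 40% of Selkirk, not > 50%, so Keanu still does not control Selkirk.
No new person acquires control, so the clause is not triggered.

No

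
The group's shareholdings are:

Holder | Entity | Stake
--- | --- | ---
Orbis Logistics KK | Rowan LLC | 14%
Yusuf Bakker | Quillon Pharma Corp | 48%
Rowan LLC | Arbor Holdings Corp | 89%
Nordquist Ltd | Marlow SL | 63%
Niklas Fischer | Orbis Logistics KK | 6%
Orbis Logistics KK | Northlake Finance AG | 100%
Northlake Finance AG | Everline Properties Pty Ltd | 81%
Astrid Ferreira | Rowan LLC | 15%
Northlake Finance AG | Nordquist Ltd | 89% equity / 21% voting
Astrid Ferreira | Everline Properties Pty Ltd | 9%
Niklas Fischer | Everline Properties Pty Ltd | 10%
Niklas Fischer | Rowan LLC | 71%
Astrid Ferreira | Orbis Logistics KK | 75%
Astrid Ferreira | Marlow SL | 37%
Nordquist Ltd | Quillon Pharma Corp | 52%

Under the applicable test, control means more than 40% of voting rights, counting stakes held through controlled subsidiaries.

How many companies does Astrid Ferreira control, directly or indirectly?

3

Astrid holds 75% of Orbis, so Astrid controls Orbis.
Orbis holds 100% of Northlake, so Astrid controls Northlake.
Northlake and Astrid together hold 81% + 9% = 90% of Everline, so Astrid controls Everline.
No other company's threshold is met.
Astrid controls 3 companies.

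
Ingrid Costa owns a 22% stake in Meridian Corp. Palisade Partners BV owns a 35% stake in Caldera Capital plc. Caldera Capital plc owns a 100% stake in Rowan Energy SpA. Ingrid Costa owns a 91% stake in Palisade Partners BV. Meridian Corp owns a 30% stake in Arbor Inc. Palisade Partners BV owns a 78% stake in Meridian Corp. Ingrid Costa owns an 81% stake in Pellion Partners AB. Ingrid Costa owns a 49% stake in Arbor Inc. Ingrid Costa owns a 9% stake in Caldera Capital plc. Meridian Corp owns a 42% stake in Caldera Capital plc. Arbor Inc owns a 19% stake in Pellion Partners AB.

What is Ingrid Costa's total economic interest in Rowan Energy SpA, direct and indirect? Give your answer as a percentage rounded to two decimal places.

79.90%

Ingrid reaches Rowan along 4 paths.
Via Palisade → Caldera: 91% × 35% × 100% = 31.85%.
Via Caldera: 9% × 100% = 9%.
Via Palisade → Meridian → Caldera: 91% × 78% × 42% × 100% = 29.8116%.
Via Meridian → Caldera: 22% × 42% × 100% = 9.24%.
Total: 31.85% + 9% + 29.8116% + 9.24% = 79.9016%.
Rounded: 79.90%.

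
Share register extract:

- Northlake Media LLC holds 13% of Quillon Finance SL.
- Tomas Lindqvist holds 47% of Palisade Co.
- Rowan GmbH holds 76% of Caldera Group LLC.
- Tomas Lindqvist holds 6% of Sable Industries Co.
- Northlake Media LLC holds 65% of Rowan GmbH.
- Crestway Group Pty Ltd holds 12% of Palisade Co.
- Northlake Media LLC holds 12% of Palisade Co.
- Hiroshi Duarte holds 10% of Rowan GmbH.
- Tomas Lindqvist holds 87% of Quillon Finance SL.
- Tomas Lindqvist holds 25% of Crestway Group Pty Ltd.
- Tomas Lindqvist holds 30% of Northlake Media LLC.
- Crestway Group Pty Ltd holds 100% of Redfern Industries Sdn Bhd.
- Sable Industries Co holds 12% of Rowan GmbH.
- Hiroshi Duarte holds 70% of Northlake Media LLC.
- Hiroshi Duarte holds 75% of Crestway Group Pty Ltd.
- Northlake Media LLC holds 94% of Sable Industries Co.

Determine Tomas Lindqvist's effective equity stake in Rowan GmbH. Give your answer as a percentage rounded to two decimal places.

Tomas reaches Rowan along 3 paths.
Via Northlake → Sable: 30% × 94% × 12% = 3.384%.
Via Sable: 6% × 12% = 0.72%.
Via Northlake: 30% × 65% = 19.5%.
Total: 3.384% + 0.72% + 19.5% = 23.604%.
Rounded: 23.60%.

23.60%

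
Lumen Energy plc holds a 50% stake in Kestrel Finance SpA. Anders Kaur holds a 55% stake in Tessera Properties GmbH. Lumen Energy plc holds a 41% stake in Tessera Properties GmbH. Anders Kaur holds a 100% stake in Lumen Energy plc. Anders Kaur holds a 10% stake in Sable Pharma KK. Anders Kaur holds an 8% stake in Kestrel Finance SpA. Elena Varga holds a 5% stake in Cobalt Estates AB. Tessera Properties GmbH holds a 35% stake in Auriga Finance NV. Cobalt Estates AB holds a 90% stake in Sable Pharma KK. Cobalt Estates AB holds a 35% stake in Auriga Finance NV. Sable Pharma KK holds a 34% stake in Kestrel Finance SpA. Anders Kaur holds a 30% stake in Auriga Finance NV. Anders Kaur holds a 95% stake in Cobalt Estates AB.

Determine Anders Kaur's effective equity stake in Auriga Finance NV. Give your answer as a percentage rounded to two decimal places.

Anders reaches Auriga along 4 paths.
Via Tessera: 55% × 35% = 19.25%.
Via Lumen → Tessera: 100% × 41% × 35% = 14.35%.
Direct stake: 30% = 30%.
Via Cobalt: 95% × 35% = 33.25%.
Total: 19.25% + 14.35% + 30% + 33.25% = 96.85%.

96.85%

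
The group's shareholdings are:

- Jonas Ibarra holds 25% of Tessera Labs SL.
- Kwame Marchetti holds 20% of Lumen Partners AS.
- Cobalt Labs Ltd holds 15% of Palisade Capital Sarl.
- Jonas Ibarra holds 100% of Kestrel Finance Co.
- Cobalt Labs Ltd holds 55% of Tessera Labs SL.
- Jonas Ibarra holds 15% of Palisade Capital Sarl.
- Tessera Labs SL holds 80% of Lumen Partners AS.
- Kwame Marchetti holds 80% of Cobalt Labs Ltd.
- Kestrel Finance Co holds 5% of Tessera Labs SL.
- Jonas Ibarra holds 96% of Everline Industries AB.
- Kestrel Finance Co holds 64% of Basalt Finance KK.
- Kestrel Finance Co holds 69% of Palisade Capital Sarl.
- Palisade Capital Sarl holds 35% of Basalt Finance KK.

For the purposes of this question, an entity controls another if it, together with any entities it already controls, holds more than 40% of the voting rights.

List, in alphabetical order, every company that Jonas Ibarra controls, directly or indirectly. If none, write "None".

Jonas holds 100% of Kestrel, so Jonas controls Kestrel.
Kestrel and Jonas together hold 69% + 15% = 84% of Palisade, so Jonas controls Palisade.
Kestrel and Palisade together hold 64% + 35% = 99% of Basalt, so Jonas controls Basalt.
Jonas holds 96% of Everline, so Jonas controls Everline.
No other company's threshold is met.

Basalt Finance KK, Everline Industries AB, Kestrel Finance Co, Palisade Capital Sarl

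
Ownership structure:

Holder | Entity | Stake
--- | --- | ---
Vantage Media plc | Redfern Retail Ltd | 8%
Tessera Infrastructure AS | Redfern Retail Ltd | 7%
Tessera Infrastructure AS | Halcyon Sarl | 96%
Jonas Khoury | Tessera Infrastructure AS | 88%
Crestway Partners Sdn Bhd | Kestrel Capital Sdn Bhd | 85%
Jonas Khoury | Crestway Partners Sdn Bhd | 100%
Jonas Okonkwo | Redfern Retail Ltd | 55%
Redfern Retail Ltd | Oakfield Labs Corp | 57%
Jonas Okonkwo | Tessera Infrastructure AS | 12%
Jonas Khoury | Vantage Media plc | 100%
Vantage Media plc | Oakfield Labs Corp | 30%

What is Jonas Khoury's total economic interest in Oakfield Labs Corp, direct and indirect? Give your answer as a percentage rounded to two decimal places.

38.07%

Jonas Khoury reaches Oakfield along 3 paths.
Via Vantage → Redfern: 100% × 8% × 57% = 4.56%.
Via Tessera → Redfern: 88% × 7% × 57% = 3.5112%.
Via Vantage: 100% × 30% = 30%.
Total: 4.56% + 3.5112% + 30% = 38.0712%.
Rounded: 38.07%.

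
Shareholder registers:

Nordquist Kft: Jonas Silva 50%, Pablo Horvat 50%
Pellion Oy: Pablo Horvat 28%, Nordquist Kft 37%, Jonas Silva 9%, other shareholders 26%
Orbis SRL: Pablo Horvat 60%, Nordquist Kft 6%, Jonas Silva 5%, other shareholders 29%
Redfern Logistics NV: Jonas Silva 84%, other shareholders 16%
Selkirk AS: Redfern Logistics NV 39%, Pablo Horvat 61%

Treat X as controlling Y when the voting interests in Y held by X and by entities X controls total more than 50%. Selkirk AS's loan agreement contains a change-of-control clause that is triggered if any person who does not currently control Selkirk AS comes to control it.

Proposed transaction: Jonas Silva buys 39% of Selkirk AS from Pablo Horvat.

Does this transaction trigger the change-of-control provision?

Yes

The purchase adds only to Jonas's holdings (Pablo's stake shrinks), so Jonas is the only person who could newly come to control Selkirk.
Jonas holds 84% of Redfern, so Jonas controls Redfern.
In Selkirk, Jonas's side holds only 39%, not > 50%.
So before the transaction, Jonas does not control Selkirk.
After the purchase, Jonas holds 39% of Selkirk directly, and Pablo's stake falls to 22%.
Redfern and Jonas together hold 39% + 39% = 78% of Selkirk, so Jonas controls Selkirk.
Jonas did not control Selkirk before and does after, so the clause is triggered.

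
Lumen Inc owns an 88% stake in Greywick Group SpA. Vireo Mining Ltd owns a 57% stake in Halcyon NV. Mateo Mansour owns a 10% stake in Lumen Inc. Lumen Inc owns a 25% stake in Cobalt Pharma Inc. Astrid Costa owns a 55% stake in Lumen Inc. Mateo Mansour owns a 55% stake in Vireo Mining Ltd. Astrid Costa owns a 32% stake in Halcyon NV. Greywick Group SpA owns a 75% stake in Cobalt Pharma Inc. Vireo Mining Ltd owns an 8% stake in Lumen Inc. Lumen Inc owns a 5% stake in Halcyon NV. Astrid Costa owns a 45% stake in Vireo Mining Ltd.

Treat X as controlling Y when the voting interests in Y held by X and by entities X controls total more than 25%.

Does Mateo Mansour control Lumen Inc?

No

Mateo holds 55% of Vireo, so Mateo controls Vireo.
Vireo holds 57% of Halcyon, so Mateo controls Halcyon.
In Lumen, Mateo's side holds only 8% + 10% = 18%, not > 25%.
So Mateo does not control Lumen.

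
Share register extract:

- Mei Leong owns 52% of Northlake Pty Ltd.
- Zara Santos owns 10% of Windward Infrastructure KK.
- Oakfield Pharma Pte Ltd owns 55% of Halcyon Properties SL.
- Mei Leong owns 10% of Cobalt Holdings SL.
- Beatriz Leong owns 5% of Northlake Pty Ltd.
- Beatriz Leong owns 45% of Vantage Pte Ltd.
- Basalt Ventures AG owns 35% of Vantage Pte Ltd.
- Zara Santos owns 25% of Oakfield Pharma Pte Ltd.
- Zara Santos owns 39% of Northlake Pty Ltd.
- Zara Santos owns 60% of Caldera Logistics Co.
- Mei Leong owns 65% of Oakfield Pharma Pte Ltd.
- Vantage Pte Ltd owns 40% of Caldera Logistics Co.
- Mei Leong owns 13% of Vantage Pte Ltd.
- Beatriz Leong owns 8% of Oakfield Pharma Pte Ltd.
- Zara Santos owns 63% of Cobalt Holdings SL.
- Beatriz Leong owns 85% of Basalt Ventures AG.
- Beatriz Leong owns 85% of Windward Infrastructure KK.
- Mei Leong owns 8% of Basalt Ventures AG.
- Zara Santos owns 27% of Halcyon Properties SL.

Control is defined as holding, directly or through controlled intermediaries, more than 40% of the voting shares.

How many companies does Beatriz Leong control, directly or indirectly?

3

Beatriz holds 85% of Basalt, so Beatriz controls Basalt.
Beatriz and Basalt together hold 45% + 35% = 80% of Vantage, so Beatriz controls Vantage.
Beatriz holds 85% of Windward, so Beatriz controls Windward.
No other company's threshold is met.
Beatriz controls 3 companies.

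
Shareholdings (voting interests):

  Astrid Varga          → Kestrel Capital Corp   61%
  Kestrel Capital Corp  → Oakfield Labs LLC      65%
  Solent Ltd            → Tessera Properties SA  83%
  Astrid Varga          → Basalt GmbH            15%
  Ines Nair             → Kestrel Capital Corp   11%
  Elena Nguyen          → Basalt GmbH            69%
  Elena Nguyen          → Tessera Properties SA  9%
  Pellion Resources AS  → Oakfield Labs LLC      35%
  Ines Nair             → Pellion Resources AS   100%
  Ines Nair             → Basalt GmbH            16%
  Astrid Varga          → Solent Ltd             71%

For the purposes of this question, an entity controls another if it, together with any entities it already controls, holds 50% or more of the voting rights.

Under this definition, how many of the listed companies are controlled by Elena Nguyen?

Elena holds 69% of Basalt, so Elena controls Basalt.
No other company's threshold is met.
Elena controls 1 company.

1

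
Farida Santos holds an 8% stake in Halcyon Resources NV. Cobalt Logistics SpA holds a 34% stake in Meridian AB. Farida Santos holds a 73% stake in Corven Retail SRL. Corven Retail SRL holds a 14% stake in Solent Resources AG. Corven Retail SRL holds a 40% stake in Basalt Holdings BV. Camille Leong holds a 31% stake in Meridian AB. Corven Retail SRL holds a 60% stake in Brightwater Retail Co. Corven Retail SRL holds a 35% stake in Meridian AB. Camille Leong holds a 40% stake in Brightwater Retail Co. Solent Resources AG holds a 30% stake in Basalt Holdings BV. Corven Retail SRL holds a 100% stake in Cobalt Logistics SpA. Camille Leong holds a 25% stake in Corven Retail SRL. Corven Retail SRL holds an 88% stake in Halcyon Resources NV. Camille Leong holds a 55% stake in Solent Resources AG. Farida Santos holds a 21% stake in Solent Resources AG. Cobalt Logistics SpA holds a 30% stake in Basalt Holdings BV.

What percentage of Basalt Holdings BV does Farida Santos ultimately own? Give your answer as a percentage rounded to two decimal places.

60.47%

Farida reaches Basalt along 4 paths.
Via Corven: 73% × 40% = 29.2%.
Via Corven → Solent: 73% × 14% × 30% = 3.066%.
Via Solent: 21% × 30% = 6.3%.
Via Corven → Cobalt: 73% × 100% × 30% = 21.9%.
Total: 29.2% + 3.066% + 6.3% + 21.9% = 60.466%.
Rounded: 60.47%.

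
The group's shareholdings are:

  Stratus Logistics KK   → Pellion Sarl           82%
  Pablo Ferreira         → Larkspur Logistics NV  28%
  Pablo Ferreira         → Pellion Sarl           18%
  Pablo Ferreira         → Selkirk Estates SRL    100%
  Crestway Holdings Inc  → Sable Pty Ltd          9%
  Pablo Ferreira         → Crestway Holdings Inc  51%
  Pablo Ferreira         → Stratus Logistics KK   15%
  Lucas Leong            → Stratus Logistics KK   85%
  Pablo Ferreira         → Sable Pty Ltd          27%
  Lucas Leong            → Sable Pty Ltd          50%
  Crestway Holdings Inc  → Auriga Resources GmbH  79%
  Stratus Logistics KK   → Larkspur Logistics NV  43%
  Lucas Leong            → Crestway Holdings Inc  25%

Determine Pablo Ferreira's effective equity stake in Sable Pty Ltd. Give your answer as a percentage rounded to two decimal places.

Pablo reaches Sable along 2 paths.
Direct stake: 27% = 27%.
Via Crestway: 51% × 9% = 4.59%.
Total: 27% + 4.59% = 31.59%.

31.59%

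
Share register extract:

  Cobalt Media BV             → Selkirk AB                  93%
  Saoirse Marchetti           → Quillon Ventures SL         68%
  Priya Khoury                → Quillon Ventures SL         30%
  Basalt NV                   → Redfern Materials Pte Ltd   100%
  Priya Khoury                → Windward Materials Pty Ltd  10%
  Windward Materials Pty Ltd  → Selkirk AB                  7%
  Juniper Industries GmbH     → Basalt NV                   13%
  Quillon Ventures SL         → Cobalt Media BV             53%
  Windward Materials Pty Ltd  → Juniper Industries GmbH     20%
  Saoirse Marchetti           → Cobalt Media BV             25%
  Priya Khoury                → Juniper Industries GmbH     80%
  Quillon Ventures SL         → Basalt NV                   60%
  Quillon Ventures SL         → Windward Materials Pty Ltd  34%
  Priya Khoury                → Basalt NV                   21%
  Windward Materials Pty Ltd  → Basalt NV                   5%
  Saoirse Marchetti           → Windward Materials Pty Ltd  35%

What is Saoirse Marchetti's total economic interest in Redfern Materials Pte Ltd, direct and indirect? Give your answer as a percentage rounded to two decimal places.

Saoirse reaches Redfern along 5 paths.
Via Windward → Juniper → Basalt: 35% × 20% × 13% × 100% = 0.91%.
Via Quillon → Windward → Juniper → Basalt: 68% × 34% × 20% × 13% × 100% = 0.60112%.
Via Quillon → Basalt: 68% × 60% × 100% = 40.8%.
Via Windward → Basalt: 35% × 5% × 100% = 1.75%.
Via Quillon → Windward → Basalt: 68% × 34% × 5% × 100% = 1.156%.
Total: 0.91% + 0.60112% + 40.8% + 1.75% + 1.156% = 45.21712%.
Rounded: 45.22%.

45.22%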